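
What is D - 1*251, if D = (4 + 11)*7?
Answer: -146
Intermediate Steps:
D = 105 (D = 15*7 = 105)
D - 1*251 = 105 - 1*251 = 105 - 251 = -146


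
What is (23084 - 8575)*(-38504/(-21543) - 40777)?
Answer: -12745001685163/21543 ≈ -5.9161e+8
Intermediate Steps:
(23084 - 8575)*(-38504/(-21543) - 40777) = 14509*(-38504*(-1/21543) - 40777) = 14509*(38504/21543 - 40777) = 14509*(-878420407/21543) = -12745001685163/21543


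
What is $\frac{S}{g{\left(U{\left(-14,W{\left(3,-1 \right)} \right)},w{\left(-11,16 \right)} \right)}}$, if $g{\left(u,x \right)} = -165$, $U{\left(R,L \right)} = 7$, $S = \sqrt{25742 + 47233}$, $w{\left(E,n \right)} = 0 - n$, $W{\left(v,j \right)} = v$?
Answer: $- \frac{\sqrt{2919}}{33} \approx -1.6372$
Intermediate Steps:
$w{\left(E,n \right)} = - n$
$S = 5 \sqrt{2919}$ ($S = \sqrt{72975} = 5 \sqrt{2919} \approx 270.14$)
$\frac{S}{g{\left(U{\left(-14,W{\left(3,-1 \right)} \right)},w{\left(-11,16 \right)} \right)}} = \frac{5 \sqrt{2919}}{-165} = 5 \sqrt{2919} \left(- \frac{1}{165}\right) = - \frac{\sqrt{2919}}{33}$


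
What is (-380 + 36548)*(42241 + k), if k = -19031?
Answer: 839459280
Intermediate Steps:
(-380 + 36548)*(42241 + k) = (-380 + 36548)*(42241 - 19031) = 36168*23210 = 839459280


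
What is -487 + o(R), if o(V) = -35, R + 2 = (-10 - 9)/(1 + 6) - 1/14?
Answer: -522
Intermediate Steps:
R = -67/14 (R = -2 + ((-10 - 9)/(1 + 6) - 1/14) = -2 + (-19/7 - 1*1/14) = -2 + (-19*⅐ - 1/14) = -2 + (-19/7 - 1/14) = -2 - 39/14 = -67/14 ≈ -4.7857)
-487 + o(R) = -487 - 35 = -522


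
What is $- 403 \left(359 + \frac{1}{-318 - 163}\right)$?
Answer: $- \frac{5353018}{37} \approx -1.4468 \cdot 10^{5}$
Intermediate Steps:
$- 403 \left(359 + \frac{1}{-318 - 163}\right) = - 403 \left(359 + \frac{1}{-481}\right) = - 403 \left(359 - \frac{1}{481}\right) = \left(-403\right) \frac{172678}{481} = - \frac{5353018}{37}$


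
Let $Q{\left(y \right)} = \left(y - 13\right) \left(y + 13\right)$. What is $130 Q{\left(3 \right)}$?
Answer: $-20800$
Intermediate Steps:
$Q{\left(y \right)} = \left(-13 + y\right) \left(13 + y\right)$
$130 Q{\left(3 \right)} = 130 \left(-169 + 3^{2}\right) = 130 \left(-169 + 9\right) = 130 \left(-160\right) = -20800$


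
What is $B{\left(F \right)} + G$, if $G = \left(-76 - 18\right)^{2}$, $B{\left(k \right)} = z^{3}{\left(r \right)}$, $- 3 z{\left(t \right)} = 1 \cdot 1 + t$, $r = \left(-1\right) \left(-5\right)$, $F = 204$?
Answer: $8828$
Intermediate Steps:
$r = 5$
$z{\left(t \right)} = - \frac{1}{3} - \frac{t}{3}$ ($z{\left(t \right)} = - \frac{1 \cdot 1 + t}{3} = - \frac{1 + t}{3} = - \frac{1}{3} - \frac{t}{3}$)
$B{\left(k \right)} = -8$ ($B{\left(k \right)} = \left(- \frac{1}{3} - \frac{5}{3}\right)^{3} = \left(-2\right)^{3} = -8$)
$G = 8836$ ($G = \left(-94\right)^{2} = 8836$)
$B{\left(F \right)} + G = -8 + 8836 = 8828$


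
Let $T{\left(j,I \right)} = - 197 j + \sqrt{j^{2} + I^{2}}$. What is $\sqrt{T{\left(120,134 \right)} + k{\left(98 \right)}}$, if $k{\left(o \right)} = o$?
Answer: $\sqrt{-23542 + 2 \sqrt{8089}} \approx 152.85 i$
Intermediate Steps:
$T{\left(j,I \right)} = \sqrt{I^{2} + j^{2}} - 197 j$ ($T{\left(j,I \right)} = - 197 j + \sqrt{I^{2} + j^{2}} = \sqrt{I^{2} + j^{2}} - 197 j$)
$\sqrt{T{\left(120,134 \right)} + k{\left(98 \right)}} = \sqrt{\left(\sqrt{134^{2} + 120^{2}} - 23640\right) + 98} = \sqrt{\left(\sqrt{17956 + 14400} - 23640\right) + 98} = \sqrt{\left(\sqrt{32356} - 23640\right) + 98} = \sqrt{\left(2 \sqrt{8089} - 23640\right) + 98} = \sqrt{\left(-23640 + 2 \sqrt{8089}\right) + 98} = \sqrt{-23542 + 2 \sqrt{8089}}$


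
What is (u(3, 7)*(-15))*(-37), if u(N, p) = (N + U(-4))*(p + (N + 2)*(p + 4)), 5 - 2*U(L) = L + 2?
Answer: 223665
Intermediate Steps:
U(L) = 3/2 - L/2 (U(L) = 5/2 - (L + 2)/2 = 5/2 - (2 + L)/2 = 5/2 + (-1 - L/2) = 3/2 - L/2)
u(N, p) = (7/2 + N)*(p + (2 + N)*(4 + p)) (u(N, p) = (N + (3/2 - ½*(-4)))*(p + (N + 2)*(p + 4)) = (N + (3/2 + 2))*(p + (2 + N)*(4 + p)) = (N + 7/2)*(p + (2 + N)*(4 + p)) = (7/2 + N)*(p + (2 + N)*(4 + p)))
(u(3, 7)*(-15))*(-37) = ((28 + 4*3² + 22*3 + (21/2)*7 + 7*3² + (13/2)*3*7)*(-15))*(-37) = ((28 + 4*9 + 66 + 147/2 + 7*9 + 273/2)*(-15))*(-37) = ((28 + 36 + 66 + 147/2 + 63 + 273/2)*(-15))*(-37) = (403*(-15))*(-37) = -6045*(-37) = 223665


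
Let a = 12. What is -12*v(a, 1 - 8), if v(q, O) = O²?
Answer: -588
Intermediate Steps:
-12*v(a, 1 - 8) = -12*(1 - 8)² = -12*(-7)² = -12*49 = -588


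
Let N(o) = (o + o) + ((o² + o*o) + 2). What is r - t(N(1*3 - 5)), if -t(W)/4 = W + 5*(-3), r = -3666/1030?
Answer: -20373/515 ≈ -39.559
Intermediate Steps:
r = -1833/515 (r = -3666*1/1030 = -1833/515 ≈ -3.5592)
N(o) = 2 + 2*o + 2*o² (N(o) = 2*o + ((o² + o²) + 2) = 2*o + (2*o² + 2) = 2*o + (2 + 2*o²) = 2 + 2*o + 2*o²)
t(W) = 60 - 4*W (t(W) = -4*(W + 5*(-3)) = -4*(W - 15) = -4*(-15 + W) = 60 - 4*W)
r - t(N(1*3 - 5)) = -1833/515 - (60 - 4*(2 + 2*(1*3 - 5) + 2*(1*3 - 5)²)) = -1833/515 - (60 - 4*(2 + 2*(3 - 5) + 2*(3 - 5)²)) = -1833/515 - (60 - 4*(2 + 2*(-2) + 2*(-2)²)) = -1833/515 - (60 - 4*(2 - 4 + 2*4)) = -1833/515 - (60 - 4*(2 - 4 + 8)) = -1833/515 - (60 - 4*6) = -1833/515 - (60 - 24) = -1833/515 - 1*36 = -1833/515 - 36 = -20373/515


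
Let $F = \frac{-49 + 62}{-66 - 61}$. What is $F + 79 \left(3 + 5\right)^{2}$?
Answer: $\frac{642099}{127} \approx 5055.9$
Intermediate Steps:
$F = - \frac{13}{127}$ ($F = \frac{13}{-127} = 13 \left(- \frac{1}{127}\right) = - \frac{13}{127} \approx -0.10236$)
$F + 79 \left(3 + 5\right)^{2} = - \frac{13}{127} + 79 \left(3 + 5\right)^{2} = - \frac{13}{127} + 79 \cdot 8^{2} = - \frac{13}{127} + 79 \cdot 64 = - \frac{13}{127} + 5056 = \frac{642099}{127}$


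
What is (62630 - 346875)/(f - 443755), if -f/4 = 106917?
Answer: 284245/871423 ≈ 0.32618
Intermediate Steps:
f = -427668 (f = -4*106917 = -427668)
(62630 - 346875)/(f - 443755) = (62630 - 346875)/(-427668 - 443755) = -284245/(-871423) = -284245*(-1/871423) = 284245/871423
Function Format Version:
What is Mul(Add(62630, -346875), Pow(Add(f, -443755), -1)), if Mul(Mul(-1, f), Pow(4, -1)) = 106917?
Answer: Rational(284245, 871423) ≈ 0.32618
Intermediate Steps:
f = -427668 (f = Mul(-4, 106917) = -427668)
Mul(Add(62630, -346875), Pow(Add(f, -443755), -1)) = Mul(Add(62630, -346875), Pow(Add(-427668, -443755), -1)) = Mul(-284245, Pow(-871423, -1)) = Mul(-284245, Rational(-1, 871423)) = Rational(284245, 871423)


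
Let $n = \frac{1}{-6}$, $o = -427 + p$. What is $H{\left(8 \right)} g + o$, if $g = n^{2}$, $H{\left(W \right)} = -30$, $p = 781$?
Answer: $\frac{2119}{6} \approx 353.17$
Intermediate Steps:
$o = 354$ ($o = -427 + 781 = 354$)
$n = - \frac{1}{6} \approx -0.16667$
$g = \frac{1}{36}$ ($g = \left(- \frac{1}{6}\right)^{2} = \frac{1}{36} \approx 0.027778$)
$H{\left(8 \right)} g + o = \left(-30\right) \frac{1}{36} + 354 = - \frac{5}{6} + 354 = \frac{2119}{6}$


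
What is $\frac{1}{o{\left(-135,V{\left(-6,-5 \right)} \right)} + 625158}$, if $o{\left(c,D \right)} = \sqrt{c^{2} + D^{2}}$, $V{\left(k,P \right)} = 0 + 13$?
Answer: $\frac{18387}{11494779605} - \frac{\sqrt{18394}}{390822506570} \approx 1.5992 \cdot 10^{-6}$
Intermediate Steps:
$V{\left(k,P \right)} = 13$
$o{\left(c,D \right)} = \sqrt{D^{2} + c^{2}}$
$\frac{1}{o{\left(-135,V{\left(-6,-5 \right)} \right)} + 625158} = \frac{1}{\sqrt{13^{2} + \left(-135\right)^{2}} + 625158} = \frac{1}{\sqrt{169 + 18225} + 625158} = \frac{1}{\sqrt{18394} + 625158} = \frac{1}{625158 + \sqrt{18394}}$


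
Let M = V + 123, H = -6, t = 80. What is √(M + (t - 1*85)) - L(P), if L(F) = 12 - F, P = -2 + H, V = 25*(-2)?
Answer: -20 + 2*√17 ≈ -11.754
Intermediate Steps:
V = -50
P = -8 (P = -2 - 6 = -8)
M = 73 (M = -50 + 123 = 73)
√(M + (t - 1*85)) - L(P) = √(73 + (80 - 1*85)) - (12 - 1*(-8)) = √(73 + (80 - 85)) - (12 + 8) = √(73 - 5) - 1*20 = √68 - 20 = 2*√17 - 20 = -20 + 2*√17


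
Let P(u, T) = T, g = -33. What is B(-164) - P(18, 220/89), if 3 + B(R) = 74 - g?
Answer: 9036/89 ≈ 101.53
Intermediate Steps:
B(R) = 104 (B(R) = -3 + (74 - 1*(-33)) = -3 + (74 + 33) = -3 + 107 = 104)
B(-164) - P(18, 220/89) = 104 - 220/89 = 9036/89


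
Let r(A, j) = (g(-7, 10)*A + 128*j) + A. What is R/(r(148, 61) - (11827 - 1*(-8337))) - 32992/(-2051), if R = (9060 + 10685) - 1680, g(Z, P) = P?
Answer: 316886861/22003128 ≈ 14.402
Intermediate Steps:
R = 18065 (R = 19745 - 1680 = 18065)
r(A, j) = 11*A + 128*j (r(A, j) = (10*A + 128*j) + A = 11*A + 128*j)
R/(r(148, 61) - (11827 - 1*(-8337))) - 32992/(-2051) = 18065/((11*148 + 128*61) - (11827 - 1*(-8337))) - 32992/(-2051) = 18065/((1628 + 7808) - (11827 + 8337)) - 32992*(-1/2051) = 18065/(9436 - 1*20164) + 32992/2051 = 18065/(9436 - 20164) + 32992/2051 = 18065/(-10728) + 32992/2051 = 18065*(-1/10728) + 32992/2051 = -18065/10728 + 32992/2051 = 316886861/22003128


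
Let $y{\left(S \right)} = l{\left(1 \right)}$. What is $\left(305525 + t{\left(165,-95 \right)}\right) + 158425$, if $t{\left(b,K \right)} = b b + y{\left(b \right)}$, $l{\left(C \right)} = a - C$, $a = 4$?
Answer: $491178$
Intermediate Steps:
$l{\left(C \right)} = 4 - C$
$y{\left(S \right)} = 3$ ($y{\left(S \right)} = 4 - 1 = 3$)
$t{\left(b,K \right)} = 3 + b^{2}$ ($t{\left(b,K \right)} = b b + 3 = b^{2} + 3 = 3 + b^{2}$)
$\left(305525 + t{\left(165,-95 \right)}\right) + 158425 = \left(305525 + \left(3 + 165^{2}\right)\right) + 158425 = \left(305525 + \left(3 + 27225\right)\right) + 158425 = \left(305525 + 27228\right) + 158425 = 332753 + 158425 = 491178$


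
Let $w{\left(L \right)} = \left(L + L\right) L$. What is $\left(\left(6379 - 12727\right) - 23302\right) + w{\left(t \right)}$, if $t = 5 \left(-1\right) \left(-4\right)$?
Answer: $-28850$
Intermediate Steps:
$t = 20$ ($t = \left(-5\right) \left(-4\right) = 20$)
$w{\left(L \right)} = 2 L^{2}$ ($w{\left(L \right)} = 2 L L = 2 L^{2}$)
$\left(\left(6379 - 12727\right) - 23302\right) + w{\left(t \right)} = \left(\left(6379 - 12727\right) - 23302\right) + 2 \cdot 20^{2} = \left(-6348 - 23302\right) + 2 \cdot 400 = -29650 + 800 = -28850$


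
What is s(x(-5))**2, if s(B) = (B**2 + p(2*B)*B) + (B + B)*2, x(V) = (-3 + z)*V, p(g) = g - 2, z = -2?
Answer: 3705625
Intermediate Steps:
p(g) = -2 + g
x(V) = -5*V (x(V) = (-3 - 2)*V = -5*V)
s(B) = B**2 + 4*B + B*(-2 + 2*B) (s(B) = (B**2 + (-2 + 2*B)*B) + (B + B)*2 = (B**2 + B*(-2 + 2*B)) + (2*B)*2 = (B**2 + B*(-2 + 2*B)) + 4*B = B**2 + 4*B + B*(-2 + 2*B))
s(x(-5))**2 = ((-5*(-5))*(2 + 3*(-5*(-5))))**2 = (25*(2 + 3*25))**2 = (25*(2 + 75))**2 = (25*77)**2 = 1925**2 = 3705625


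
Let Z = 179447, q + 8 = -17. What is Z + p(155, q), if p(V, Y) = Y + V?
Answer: 179577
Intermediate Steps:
q = -25 (q = -8 - 17 = -25)
p(V, Y) = V + Y
Z + p(155, q) = 179447 + (155 - 25) = 179447 + 130 = 179577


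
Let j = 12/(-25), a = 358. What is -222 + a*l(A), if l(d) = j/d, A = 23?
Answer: -131946/575 ≈ -229.47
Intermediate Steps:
j = -12/25 (j = 12*(-1/25) = -12/25 ≈ -0.48000)
l(d) = -12/(25*d)
-222 + a*l(A) = -222 + 358*(-12/25/23) = -222 + 358*(-12/25*1/23) = -222 + 358*(-12/575) = -222 - 4296/575 = -131946/575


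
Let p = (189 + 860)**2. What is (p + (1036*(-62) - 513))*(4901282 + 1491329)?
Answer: 6620545937816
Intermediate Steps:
p = 1100401 (p = 1049**2 = 1100401)
(p + (1036*(-62) - 513))*(4901282 + 1491329) = (1100401 + (1036*(-62) - 513))*(4901282 + 1491329) = (1100401 + (-64232 - 513))*6392611 = (1100401 - 64745)*6392611 = 1035656*6392611 = 6620545937816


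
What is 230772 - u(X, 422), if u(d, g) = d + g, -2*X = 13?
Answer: 460713/2 ≈ 2.3036e+5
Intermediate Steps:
X = -13/2 (X = -½*13 = -13/2 ≈ -6.5000)
230772 - u(X, 422) = 230772 - (-13/2 + 422) = 230772 - 1*831/2 = 230772 - 831/2 = 460713/2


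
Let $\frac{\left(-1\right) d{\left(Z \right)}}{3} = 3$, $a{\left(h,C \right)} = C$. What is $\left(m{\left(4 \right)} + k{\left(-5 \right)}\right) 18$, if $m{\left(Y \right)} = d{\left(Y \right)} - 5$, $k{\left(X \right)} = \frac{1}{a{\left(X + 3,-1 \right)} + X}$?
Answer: $-255$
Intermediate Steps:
$d{\left(Z \right)} = -9$ ($d{\left(Z \right)} = \left(-3\right) 3 = -9$)
$k{\left(X \right)} = \frac{1}{-1 + X}$
$m{\left(Y \right)} = -14$ ($m{\left(Y \right)} = -9 - 5 = -14$)
$\left(m{\left(4 \right)} + k{\left(-5 \right)}\right) 18 = \left(-14 + \frac{1}{-1 - 5}\right) 18 = \left(-14 + \frac{1}{-6}\right) 18 = \left(-14 - \frac{1}{6}\right) 18 = \left(- \frac{85}{6}\right) 18 = -255$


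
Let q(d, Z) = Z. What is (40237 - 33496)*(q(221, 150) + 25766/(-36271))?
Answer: 36501733044/36271 ≈ 1.0064e+6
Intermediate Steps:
(40237 - 33496)*(q(221, 150) + 25766/(-36271)) = (40237 - 33496)*(150 + 25766/(-36271)) = 6741*(150 + 25766*(-1/36271)) = 6741*(150 - 25766/36271) = 6741*(5414884/36271) = 36501733044/36271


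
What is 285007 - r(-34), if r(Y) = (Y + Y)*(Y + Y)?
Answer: 280383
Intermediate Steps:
r(Y) = 4*Y² (r(Y) = (2*Y)*(2*Y) = 4*Y²)
285007 - r(-34) = 285007 - 4*(-34)² = 285007 - 4*1156 = 285007 - 1*4624 = 285007 - 4624 = 280383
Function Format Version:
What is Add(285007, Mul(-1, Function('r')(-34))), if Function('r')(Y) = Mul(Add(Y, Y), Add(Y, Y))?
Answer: 280383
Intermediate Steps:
Function('r')(Y) = Mul(4, Pow(Y, 2)) (Function('r')(Y) = Mul(Mul(2, Y), Mul(2, Y)) = Mul(4, Pow(Y, 2)))
Add(285007, Mul(-1, Function('r')(-34))) = Add(285007, Mul(-1, Mul(4, Pow(-34, 2)))) = Add(285007, Mul(-1, Mul(4, 1156))) = Add(285007, Mul(-1, 4624)) = Add(285007, -4624) = 280383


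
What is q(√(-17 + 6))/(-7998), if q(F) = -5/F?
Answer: -5*I*√11/87978 ≈ -0.00018849*I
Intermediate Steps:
q(√(-17 + 6))/(-7998) = -5/√(-17 + 6)/(-7998) = -5*(-I*√11/11)*(-1/7998) = -(-5)*I*√11/11*(-1/7998) = (5*I*√11/11)*(-1/7998) = -5*I*√11/87978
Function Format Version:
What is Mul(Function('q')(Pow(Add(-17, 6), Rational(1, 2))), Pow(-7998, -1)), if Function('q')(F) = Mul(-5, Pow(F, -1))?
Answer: Mul(Rational(-5, 87978), I, Pow(11, Rational(1, 2))) ≈ Mul(-0.00018849, I)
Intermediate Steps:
Mul(Function('q')(Pow(Add(-17, 6), Rational(1, 2))), Pow(-7998, -1)) = Mul(Mul(-5, Pow(Pow(Add(-17, 6), Rational(1, 2)), -1)), Pow(-7998, -1)) = Mul(Mul(-5, Pow(Pow(-11, Rational(1, 2)), -1)), Rational(-1, 7998)) = Mul(Mul(-5, Pow(Mul(I, Pow(11, Rational(1, 2))), -1)), Rational(-1, 7998)) = Mul(Mul(-5, Mul(Rational(-1, 11), I, Pow(11, Rational(1, 2)))), Rational(-1, 7998)) = Mul(Mul(Rational(5, 11), I, Pow(11, Rational(1, 2))), Rational(-1, 7998)) = Mul(Rational(-5, 87978), I, Pow(11, Rational(1, 2)))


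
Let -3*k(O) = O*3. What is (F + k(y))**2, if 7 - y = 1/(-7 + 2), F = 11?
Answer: 361/25 ≈ 14.440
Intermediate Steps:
y = 36/5 (y = 7 - 1/(-7 + 2) = 7 - 1/(-5) = 7 - 1*(-1/5) = 7 + 1/5 = 36/5 ≈ 7.2000)
k(O) = -O (k(O) = -O*3/3 = -O)
(F + k(y))**2 = (11 - 1*36/5)**2 = (11 - 36/5)**2 = (19/5)**2 = 361/25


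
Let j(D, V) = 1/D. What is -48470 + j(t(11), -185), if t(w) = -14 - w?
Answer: -1211751/25 ≈ -48470.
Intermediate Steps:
-48470 + j(t(11), -185) = -48470 + 1/(-14 - 1*11) = -48470 + 1/(-14 - 11) = -48470 + 1/(-25) = -48470 - 1/25 = -1211751/25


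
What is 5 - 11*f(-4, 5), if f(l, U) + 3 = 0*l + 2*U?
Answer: -72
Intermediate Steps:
f(l, U) = -3 + 2*U (f(l, U) = -3 + (0*l + 2*U) = -3 + (0 + 2*U) = -3 + 2*U)
5 - 11*f(-4, 5) = 5 - 11*(-3 + 2*5) = 5 - 11*(-3 + 10) = 5 - 11*7 = 5 - 77 = -72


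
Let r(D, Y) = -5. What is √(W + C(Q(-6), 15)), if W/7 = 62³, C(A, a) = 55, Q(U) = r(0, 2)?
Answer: √1668351 ≈ 1291.6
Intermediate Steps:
Q(U) = -5
W = 1668296 (W = 7*62³ = 7*238328 = 1668296)
√(W + C(Q(-6), 15)) = √(1668296 + 55) = √1668351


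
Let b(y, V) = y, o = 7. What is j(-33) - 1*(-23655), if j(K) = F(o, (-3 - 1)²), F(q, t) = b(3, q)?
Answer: 23658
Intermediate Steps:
F(q, t) = 3
j(K) = 3
j(-33) - 1*(-23655) = 3 - 1*(-23655) = 3 + 23655 = 23658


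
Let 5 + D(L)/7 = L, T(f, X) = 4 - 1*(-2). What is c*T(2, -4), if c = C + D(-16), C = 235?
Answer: 528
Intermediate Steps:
T(f, X) = 6 (T(f, X) = 4 + 2 = 6)
D(L) = -35 + 7*L
c = 88 (c = 235 + (-35 + 7*(-16)) = 235 + (-35 - 112) = 235 - 147 = 88)
c*T(2, -4) = 88*6 = 528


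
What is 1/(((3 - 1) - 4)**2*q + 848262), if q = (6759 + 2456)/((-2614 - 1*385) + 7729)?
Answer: 473/401231612 ≈ 1.1789e-6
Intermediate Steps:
q = 1843/946 (q = 9215/((-2614 - 385) + 7729) = 9215/(-2999 + 7729) = 9215/4730 = 9215*(1/4730) = 1843/946 ≈ 1.9482)
1/(((3 - 1) - 4)**2*q + 848262) = 1/(((3 - 1) - 4)**2*(1843/946) + 848262) = 1/((2 - 4)**2*(1843/946) + 848262) = 1/((-2)**2*(1843/946) + 848262) = 1/(4*(1843/946) + 848262) = 1/(3686/473 + 848262) = 1/(401231612/473) = 473/401231612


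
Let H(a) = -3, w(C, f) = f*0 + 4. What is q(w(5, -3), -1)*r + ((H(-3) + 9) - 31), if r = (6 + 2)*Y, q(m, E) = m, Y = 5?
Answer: 135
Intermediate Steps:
w(C, f) = 4 (w(C, f) = 0 + 4 = 4)
r = 40 (r = (6 + 2)*5 = 8*5 = 40)
q(w(5, -3), -1)*r + ((H(-3) + 9) - 31) = 4*40 + ((-3 + 9) - 31) = 160 + (6 - 31) = 160 - 25 = 135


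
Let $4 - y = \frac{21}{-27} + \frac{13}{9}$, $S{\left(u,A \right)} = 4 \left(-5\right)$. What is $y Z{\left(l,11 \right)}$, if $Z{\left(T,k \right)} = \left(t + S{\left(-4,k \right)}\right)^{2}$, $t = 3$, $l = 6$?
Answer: $\frac{2890}{3} \approx 963.33$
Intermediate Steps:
$S{\left(u,A \right)} = -20$
$Z{\left(T,k \right)} = 289$ ($Z{\left(T,k \right)} = \left(3 - 20\right)^{2} = \left(-17\right)^{2} = 289$)
$y = \frac{10}{3}$ ($y = 4 - \left(\frac{21}{-27} + \frac{13}{9}\right) = 4 - \left(21 \left(- \frac{1}{27}\right) + 13 \cdot \frac{1}{9}\right) = 4 - \left(- \frac{7}{9} + \frac{13}{9}\right) = 4 - \frac{2}{3} = \frac{10}{3} \approx 3.3333$)
$y Z{\left(l,11 \right)} = \frac{10}{3} \cdot 289 = \frac{2890}{3}$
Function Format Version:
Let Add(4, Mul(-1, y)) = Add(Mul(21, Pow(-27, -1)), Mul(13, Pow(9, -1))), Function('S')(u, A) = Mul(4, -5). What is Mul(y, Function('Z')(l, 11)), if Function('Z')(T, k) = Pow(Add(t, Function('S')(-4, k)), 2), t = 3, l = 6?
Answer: Rational(2890, 3) ≈ 963.33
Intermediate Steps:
Function('S')(u, A) = -20
Function('Z')(T, k) = 289 (Function('Z')(T, k) = Pow(Add(3, -20), 2) = Pow(-17, 2) = 289)
y = Rational(10, 3) (y = Add(4, Mul(-1, Add(Mul(21, Pow(-27, -1)), Mul(13, Pow(9, -1))))) = Add(4, Mul(-1, Add(Mul(21, Rational(-1, 27)), Mul(13, Rational(1, 9))))) = Add(4, Mul(-1, Add(Rational(-7, 9), Rational(13, 9)))) = Add(4, Mul(-1, Rational(2, 3))) = Add(4, Rational(-2, 3)) = Rational(10, 3) ≈ 3.3333)
Mul(y, Function('Z')(l, 11)) = Mul(Rational(10, 3), 289) = Rational(2890, 3)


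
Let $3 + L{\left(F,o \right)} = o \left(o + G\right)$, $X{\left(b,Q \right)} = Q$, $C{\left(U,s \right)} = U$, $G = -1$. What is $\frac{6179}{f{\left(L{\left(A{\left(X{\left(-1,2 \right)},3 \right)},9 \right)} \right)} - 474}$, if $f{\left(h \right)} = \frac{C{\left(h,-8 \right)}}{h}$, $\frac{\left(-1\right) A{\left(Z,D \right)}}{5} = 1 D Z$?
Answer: $- \frac{6179}{473} \approx -13.063$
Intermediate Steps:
$A{\left(Z,D \right)} = - 5 D Z$ ($A{\left(Z,D \right)} = - 5 \cdot 1 D Z = - 5 D Z$)
$L{\left(F,o \right)} = -3 + o \left(-1 + o\right)$ ($L{\left(F,o \right)} = -3 + o \left(o - 1\right) = -3 + o \left(-1 + o\right)$)
$f{\left(h \right)} = 1$ ($f{\left(h \right)} = \frac{h}{h} = 1$)
$\frac{6179}{f{\left(L{\left(A{\left(X{\left(-1,2 \right)},3 \right)},9 \right)} \right)} - 474} = \frac{6179}{1 - 474} = \frac{6179}{-473} = 6179 \left(- \frac{1}{473}\right) = - \frac{6179}{473}$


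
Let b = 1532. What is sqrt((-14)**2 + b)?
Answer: 24*sqrt(3) ≈ 41.569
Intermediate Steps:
sqrt((-14)**2 + b) = sqrt((-14)**2 + 1532) = sqrt(196 + 1532) = sqrt(1728) = 24*sqrt(3)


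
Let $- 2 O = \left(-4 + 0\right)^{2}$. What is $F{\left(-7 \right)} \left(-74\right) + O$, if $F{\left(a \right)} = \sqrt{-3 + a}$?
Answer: $-8 - 74 i \sqrt{10} \approx -8.0 - 234.01 i$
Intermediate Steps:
$O = -8$ ($O = - \frac{\left(-4 + 0\right)^{2}}{2} = - \frac{\left(-4\right)^{2}}{2} = \left(- \frac{1}{2}\right) 16 = -8$)
$F{\left(-7 \right)} \left(-74\right) + O = \sqrt{-3 - 7} \left(-74\right) - 8 = \sqrt{-10} \left(-74\right) - 8 = i \sqrt{10} \left(-74\right) - 8 = - 74 i \sqrt{10} - 8 = -8 - 74 i \sqrt{10}$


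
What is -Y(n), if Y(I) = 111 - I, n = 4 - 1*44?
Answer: -151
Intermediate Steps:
n = -40 (n = 4 - 44 = -40)
-Y(n) = -(111 - 1*(-40)) = -(111 + 40) = -1*151 = -151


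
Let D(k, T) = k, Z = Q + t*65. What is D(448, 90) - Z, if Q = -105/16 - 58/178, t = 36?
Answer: -2684399/1424 ≈ -1885.1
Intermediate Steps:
Q = -9809/1424 (Q = -105*1/16 - 58*1/178 = -105/16 - 29/89 = -9809/1424 ≈ -6.8883)
Z = 3322351/1424 (Z = -9809/1424 + 36*65 = -9809/1424 + 2340 = 3322351/1424 ≈ 2333.1)
D(448, 90) - Z = 448 - 1*3322351/1424 = 448 - 3322351/1424 = -2684399/1424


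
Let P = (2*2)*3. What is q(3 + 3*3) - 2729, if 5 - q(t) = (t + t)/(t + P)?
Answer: -2725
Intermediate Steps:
P = 12 (P = 4*3 = 12)
q(t) = 5 - 2*t/(12 + t) (q(t) = 5 - (t + t)/(t + 12) = 5 - 2*t/(12 + t))
q(3 + 3*3) - 2729 = 3*(20 + (3 + 3*3))/(12 + (3 + 3*3)) - 2729 = 3*(20 + (3 + 9))/(12 + (3 + 9)) - 2729 = 3*(20 + 12)/(12 + 12) - 2729 = 3*32/24 - 2729 = 3*(1/24)*32 - 2729 = 4 - 2729 = -2725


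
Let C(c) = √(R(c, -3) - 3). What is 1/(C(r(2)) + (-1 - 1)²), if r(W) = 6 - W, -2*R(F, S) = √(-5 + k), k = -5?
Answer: 2/(8 + √2*√(-6 - I*√10)) ≈ 0.19374 + 0.077963*I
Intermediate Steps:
R(F, S) = -I*√10/2 (R(F, S) = -√(-5 - 5)/2 = -I*√10/2)
C(c) = √(-3 - I*√10/2) (C(c) = √(-I*√10/2 - 3) = √(-3 - I*√10/2))
1/(C(r(2)) + (-1 - 1)²) = 1/(√(-12 - 2*I*√10)/2 + (-1 - 1)²) = 1/(√(-12 - 2*I*√10)/2 + (-2)²) = 1/(√(-12 - 2*I*√10)/2 + 4) = 1/(4 + √(-12 - 2*I*√10)/2)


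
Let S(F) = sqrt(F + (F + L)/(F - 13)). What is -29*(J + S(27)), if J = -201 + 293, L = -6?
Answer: -2668 - 29*sqrt(114)/2 ≈ -2822.8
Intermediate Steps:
J = 92
S(F) = sqrt(F + (-6 + F)/(-13 + F)) (S(F) = sqrt(F + (F - 6)/(F - 13)) = sqrt(F + (-6 + F)/(-13 + F)))
-29*(J + S(27)) = -29*(92 + sqrt((-6 + 27 + 27*(-13 + 27))/(-13 + 27))) = -29*(92 + sqrt((-6 + 27 + 27*14)/14)) = -29*(92 + sqrt((-6 + 27 + 378)/14)) = -29*(92 + sqrt((1/14)*399)) = -29*(92 + sqrt(57/2)) = -29*(92 + sqrt(114)/2) = -2668 - 29*sqrt(114)/2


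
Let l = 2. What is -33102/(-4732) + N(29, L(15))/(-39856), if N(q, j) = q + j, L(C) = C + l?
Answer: 164886955/23574824 ≈ 6.9942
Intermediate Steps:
L(C) = 2 + C (L(C) = C + 2 = 2 + C)
N(q, j) = j + q
-33102/(-4732) + N(29, L(15))/(-39856) = -33102/(-4732) + ((2 + 15) + 29)/(-39856) = -33102*(-1/4732) + (17 + 29)*(-1/39856) = 16551/2366 + 46*(-1/39856) = 16551/2366 - 23/19928 = 164886955/23574824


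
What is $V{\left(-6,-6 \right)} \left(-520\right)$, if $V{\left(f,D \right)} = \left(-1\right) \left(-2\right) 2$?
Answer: $-2080$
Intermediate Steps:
$V{\left(f,D \right)} = 4$ ($V{\left(f,D \right)} = 2 \cdot 2 = 4$)
$V{\left(-6,-6 \right)} \left(-520\right) = 4 \left(-520\right) = -2080$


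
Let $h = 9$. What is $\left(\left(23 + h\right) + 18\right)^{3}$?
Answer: $125000$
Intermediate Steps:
$\left(\left(23 + h\right) + 18\right)^{3} = \left(\left(23 + 9\right) + 18\right)^{3} = \left(32 + 18\right)^{3} = 50^{3} = 125000$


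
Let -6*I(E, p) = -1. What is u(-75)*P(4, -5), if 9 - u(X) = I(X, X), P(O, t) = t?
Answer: -265/6 ≈ -44.167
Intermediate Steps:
I(E, p) = ⅙ (I(E, p) = -⅙*(-1) = ⅙)
u(X) = 53/6 (u(X) = 9 - 1*⅙ = 9 - ⅙ = 53/6)
u(-75)*P(4, -5) = (53/6)*(-5) = -265/6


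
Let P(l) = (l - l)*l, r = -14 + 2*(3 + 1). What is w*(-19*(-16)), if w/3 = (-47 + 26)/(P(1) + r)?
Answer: 3192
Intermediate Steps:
r = -6 (r = -14 + 2*4 = -14 + 8 = -6)
P(l) = 0 (P(l) = 0*l = 0)
w = 21/2 (w = 3*((-47 + 26)/(0 - 6)) = 3*(-21/(-6)) = 3*(-21*(-⅙)) = 3*(7/2) = 21/2 ≈ 10.500)
w*(-19*(-16)) = 21*(-19*(-16))/2 = (21/2)*304 = 3192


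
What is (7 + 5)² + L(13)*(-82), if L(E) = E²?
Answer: -13714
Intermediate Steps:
(7 + 5)² + L(13)*(-82) = (7 + 5)² + 13²*(-82) = 12² + 169*(-82) = 144 - 13858 = -13714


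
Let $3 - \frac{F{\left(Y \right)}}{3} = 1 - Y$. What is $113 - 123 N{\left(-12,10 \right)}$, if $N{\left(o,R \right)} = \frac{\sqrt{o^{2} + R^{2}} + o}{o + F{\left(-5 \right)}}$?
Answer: $\frac{299}{7} + \frac{82 \sqrt{61}}{7} \approx 134.21$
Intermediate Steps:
$F{\left(Y \right)} = 6 + 3 Y$ ($F{\left(Y \right)} = 9 - 3 \left(1 - Y\right) = 9 + \left(-3 + 3 Y\right) = 6 + 3 Y$)
$N{\left(o,R \right)} = \frac{o + \sqrt{R^{2} + o^{2}}}{-9 + o}$ ($N{\left(o,R \right)} = \frac{\sqrt{o^{2} + R^{2}} + o}{o + \left(6 + 3 \left(-5\right)\right)} = \frac{\sqrt{R^{2} + o^{2}} + o}{o + \left(6 - 15\right)} = \frac{o + \sqrt{R^{2} + o^{2}}}{o - 9} = \frac{o + \sqrt{R^{2} + o^{2}}}{-9 + o}$)
$113 - 123 N{\left(-12,10 \right)} = 113 - 123 \frac{-12 + \sqrt{10^{2} + \left(-12\right)^{2}}}{-9 - 12} = 113 - 123 \frac{-12 + \sqrt{100 + 144}}{-21} = 113 - 123 \left(- \frac{-12 + \sqrt{244}}{21}\right) = 113 - 123 \left(- \frac{-12 + 2 \sqrt{61}}{21}\right) = 113 - 123 \left(\frac{4}{7} - \frac{2 \sqrt{61}}{21}\right) = 113 - \left(\frac{492}{7} - \frac{82 \sqrt{61}}{7}\right) = \frac{299}{7} + \frac{82 \sqrt{61}}{7}$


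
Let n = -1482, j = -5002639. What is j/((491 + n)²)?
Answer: -5002639/982081 ≈ -5.0939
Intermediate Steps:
j/((491 + n)²) = -5002639/(491 - 1482)² = -5002639/((-991)²) = -5002639/982081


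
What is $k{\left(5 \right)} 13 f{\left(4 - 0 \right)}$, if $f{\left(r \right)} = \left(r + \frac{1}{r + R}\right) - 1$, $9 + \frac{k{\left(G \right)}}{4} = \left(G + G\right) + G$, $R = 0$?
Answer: $1014$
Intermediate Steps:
$k{\left(G \right)} = -36 + 12 G$ ($k{\left(G \right)} = -36 + 4 \left(\left(G + G\right) + G\right) = -36 + 4 \left(2 G + G\right) = -36 + 4 \cdot 3 G = -36 + 12 G$)
$f{\left(r \right)} = -1 + r + \frac{1}{r}$ ($f{\left(r \right)} = \left(r + \frac{1}{r + 0}\right) - 1 = \left(r + \frac{1}{r}\right) - 1 = -1 + r + \frac{1}{r}$)
$k{\left(5 \right)} 13 f{\left(4 - 0 \right)} = \left(-36 + 12 \cdot 5\right) 13 \left(-1 + \left(4 - 0\right) + \frac{1}{4 - 0}\right) = \left(-36 + 60\right) 13 \left(-1 + \left(4 + 0\right) + \frac{1}{4 + 0}\right) = 24 \cdot 13 \left(-1 + 4 + \frac{1}{4}\right) = 312 \left(-1 + 4 + \frac{1}{4}\right) = 312 \cdot \frac{13}{4} = 1014$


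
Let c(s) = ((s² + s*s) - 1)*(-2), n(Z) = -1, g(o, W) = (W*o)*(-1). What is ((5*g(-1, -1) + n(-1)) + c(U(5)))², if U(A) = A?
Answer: 10816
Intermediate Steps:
g(o, W) = -W*o
c(s) = 2 - 4*s² (c(s) = ((s² + s²) - 1)*(-2) = (2*s² - 1)*(-2) = (-1 + 2*s²)*(-2) = 2 - 4*s²)
((5*g(-1, -1) + n(-1)) + c(U(5)))² = ((5*(-1*(-1)*(-1)) - 1) + (2 - 4*5²))² = ((5*(-1) - 1) + (2 - 4*25))² = ((-5 - 1) + (2 - 100))² = (-6 - 98)² = (-104)² = 10816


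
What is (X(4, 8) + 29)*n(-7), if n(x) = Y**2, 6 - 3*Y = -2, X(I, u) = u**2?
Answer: 1984/3 ≈ 661.33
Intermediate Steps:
Y = 8/3 (Y = 2 - 1/3*(-2) = 2 + 2/3 = 8/3 ≈ 2.6667)
n(x) = 64/9 (n(x) = (8/3)**2 = 64/9)
(X(4, 8) + 29)*n(-7) = (8**2 + 29)*(64/9) = (64 + 29)*(64/9) = 93*(64/9) = 1984/3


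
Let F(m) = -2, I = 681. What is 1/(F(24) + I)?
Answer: 1/679 ≈ 0.0014728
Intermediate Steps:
1/(F(24) + I) = 1/(-2 + 681) = 1/679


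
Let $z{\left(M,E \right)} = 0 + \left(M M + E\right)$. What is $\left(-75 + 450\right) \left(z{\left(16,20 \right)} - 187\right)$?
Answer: $33375$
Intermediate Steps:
$z{\left(M,E \right)} = E + M^{2}$ ($z{\left(M,E \right)} = 0 + \left(M^{2} + E\right) = 0 + \left(E + M^{2}\right) = E + M^{2}$)
$\left(-75 + 450\right) \left(z{\left(16,20 \right)} - 187\right) = \left(-75 + 450\right) \left(\left(20 + 16^{2}\right) - 187\right) = 375 \left(\left(20 + 256\right) - 187\right) = 375 \left(276 - 187\right) = 375 \cdot 89 = 33375$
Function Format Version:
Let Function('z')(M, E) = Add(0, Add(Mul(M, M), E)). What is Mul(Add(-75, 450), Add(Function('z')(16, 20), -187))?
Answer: 33375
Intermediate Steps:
Function('z')(M, E) = Add(E, Pow(M, 2)) (Function('z')(M, E) = Add(0, Add(Pow(M, 2), E)) = Add(0, Add(E, Pow(M, 2))) = Add(E, Pow(M, 2)))
Mul(Add(-75, 450), Add(Function('z')(16, 20), -187)) = Mul(Add(-75, 450), Add(Add(20, Pow(16, 2)), -187)) = Mul(375, Add(Add(20, 256), -187)) = Mul(375, Add(276, -187)) = Mul(375, 89) = 33375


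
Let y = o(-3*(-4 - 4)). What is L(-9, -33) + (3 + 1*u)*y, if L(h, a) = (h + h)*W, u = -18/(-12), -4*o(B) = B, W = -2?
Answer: 9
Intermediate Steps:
o(B) = -B/4
y = -6 (y = -(-3)*(-4 - 4)/4 = -(-3)*(-8)/4 = -¼*24 = -6)
u = 3/2 (u = -18*(-1/12) = 3/2 ≈ 1.5000)
L(h, a) = -4*h (L(h, a) = (h + h)*(-2) = (2*h)*(-2) = -4*h)
L(-9, -33) + (3 + 1*u)*y = -4*(-9) + (3 + 1*(3/2))*(-6) = 36 + (3 + 3/2)*(-6) = 36 + (9/2)*(-6) = 36 - 27 = 9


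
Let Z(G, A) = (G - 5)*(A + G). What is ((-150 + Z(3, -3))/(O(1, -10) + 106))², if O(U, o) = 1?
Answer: 22500/11449 ≈ 1.9652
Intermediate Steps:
Z(G, A) = (-5 + G)*(A + G)
((-150 + Z(3, -3))/(O(1, -10) + 106))² = ((-150 + (3² - 5*(-3) - 5*3 - 3*3))/(1 + 106))² = ((-150 + (9 + 15 - 15 - 9))/107)² = ((-150 + 0)*(1/107))² = (-150*1/107)² = (-150/107)² = 22500/11449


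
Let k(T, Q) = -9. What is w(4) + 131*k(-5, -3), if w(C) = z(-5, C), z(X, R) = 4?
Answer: -1175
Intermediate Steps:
w(C) = 4
w(4) + 131*k(-5, -3) = 4 + 131*(-9) = 4 - 1179 = -1175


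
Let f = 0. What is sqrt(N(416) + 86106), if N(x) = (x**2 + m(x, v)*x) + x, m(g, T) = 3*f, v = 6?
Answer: 3*sqrt(28842) ≈ 509.49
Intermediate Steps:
m(g, T) = 0 (m(g, T) = 3*0 = 0)
N(x) = x + x**2 (N(x) = (x**2 + 0*x) + x = (x**2 + 0) + x = x**2 + x = x + x**2)
sqrt(N(416) + 86106) = sqrt(416*(1 + 416) + 86106) = sqrt(416*417 + 86106) = sqrt(173472 + 86106) = sqrt(259578) = 3*sqrt(28842)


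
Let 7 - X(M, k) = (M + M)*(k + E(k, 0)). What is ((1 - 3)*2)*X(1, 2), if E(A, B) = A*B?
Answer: -12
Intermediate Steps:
X(M, k) = 7 - 2*M*k (X(M, k) = 7 - (M + M)*(k + k*0) = 7 - 2*M*(k + 0) = 7 - 2*M*k)
((1 - 3)*2)*X(1, 2) = ((1 - 3)*2)*(7 - 2*1*2) = (-2*2)*(7 - 4) = -4*3 = -12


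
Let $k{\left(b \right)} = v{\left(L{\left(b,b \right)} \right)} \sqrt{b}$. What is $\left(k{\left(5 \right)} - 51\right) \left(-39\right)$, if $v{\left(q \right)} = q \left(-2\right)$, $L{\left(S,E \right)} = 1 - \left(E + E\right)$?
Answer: $1989 - 702 \sqrt{5} \approx 419.28$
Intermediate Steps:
$L{\left(S,E \right)} = 1 - 2 E$
$v{\left(q \right)} = - 2 q$
$k{\left(b \right)} = \sqrt{b} \left(-2 + 4 b\right)$ ($k{\left(b \right)} = - 2 \left(1 - 2 b\right) \sqrt{b} = \left(-2 + 4 b\right) \sqrt{b} = \sqrt{b} \left(-2 + 4 b\right)$)
$\left(k{\left(5 \right)} - 51\right) \left(-39\right) = \left(\sqrt{5} \left(-2 + 4 \cdot 5\right) - 51\right) \left(-39\right) = \left(\sqrt{5} \left(-2 + 20\right) - 51\right) \left(-39\right) = \left(\sqrt{5} \cdot 18 - 51\right) \left(-39\right) = \left(18 \sqrt{5} - 51\right) \left(-39\right) = \left(-51 + 18 \sqrt{5}\right) \left(-39\right) = 1989 - 702 \sqrt{5}$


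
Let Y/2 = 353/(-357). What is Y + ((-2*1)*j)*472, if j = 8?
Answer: -2696770/357 ≈ -7554.0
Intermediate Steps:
Y = -706/357 (Y = 2*(353/(-357)) = 2*(353*(-1/357)) = 2*(-353/357) = -706/357 ≈ -1.9776)
Y + ((-2*1)*j)*472 = -706/357 + (-2*1*8)*472 = -706/357 - 2*8*472 = -706/357 - 16*472 = -706/357 - 7552 = -2696770/357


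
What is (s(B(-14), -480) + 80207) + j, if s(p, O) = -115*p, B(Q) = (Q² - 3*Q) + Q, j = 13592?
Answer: 68039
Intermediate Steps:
B(Q) = Q² - 2*Q
(s(B(-14), -480) + 80207) + j = (-(-1610)*(-2 - 14) + 80207) + 13592 = (-(-1610)*(-16) + 80207) + 13592 = (-115*224 + 80207) + 13592 = (-25760 + 80207) + 13592 = 54447 + 13592 = 68039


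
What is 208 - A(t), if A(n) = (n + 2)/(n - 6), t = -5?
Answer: 2285/11 ≈ 207.73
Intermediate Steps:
A(n) = (2 + n)/(-6 + n)
208 - A(t) = 208 - (2 - 5)/(-6 - 5) = 208 - (-3)/(-11) = 208 - (-1)*(-3)/11 = 208 - 1*3/11 = 208 - 3/11 = 2285/11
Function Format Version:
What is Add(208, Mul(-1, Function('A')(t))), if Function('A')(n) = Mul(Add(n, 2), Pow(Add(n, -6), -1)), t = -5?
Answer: Rational(2285, 11) ≈ 207.73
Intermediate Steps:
Function('A')(n) = Mul(Pow(Add(-6, n), -1), Add(2, n)) (Function('A')(n) = Mul(Add(2, n), Pow(Add(-6, n), -1)) = Mul(Pow(Add(-6, n), -1), Add(2, n)))
Add(208, Mul(-1, Function('A')(t))) = Add(208, Mul(-1, Mul(Pow(Add(-6, -5), -1), Add(2, -5)))) = Add(208, Mul(-1, Mul(Pow(-11, -1), -3))) = Add(208, Mul(-1, Mul(Rational(-1, 11), -3))) = Add(208, Mul(-1, Rational(3, 11))) = Add(208, Rational(-3, 11)) = Rational(2285, 11)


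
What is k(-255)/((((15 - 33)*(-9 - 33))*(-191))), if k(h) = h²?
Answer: -7225/16044 ≈ -0.45032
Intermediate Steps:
k(-255)/((((15 - 33)*(-9 - 33))*(-191))) = (-255)²/((((15 - 33)*(-9 - 33))*(-191))) = 65025/((-18*(-42)*(-191))) = 65025/((756*(-191))) = 65025/(-144396) = 65025*(-1/144396) = -7225/16044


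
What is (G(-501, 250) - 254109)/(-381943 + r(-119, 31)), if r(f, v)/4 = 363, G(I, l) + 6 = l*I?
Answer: 379365/380491 ≈ 0.99704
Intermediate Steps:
G(I, l) = -6 + I*l (G(I, l) = -6 + l*I = -6 + I*l)
r(f, v) = 1452 (r(f, v) = 4*363 = 1452)
(G(-501, 250) - 254109)/(-381943 + r(-119, 31)) = ((-6 - 501*250) - 254109)/(-381943 + 1452) = ((-6 - 125250) - 254109)/(-380491) = (-125256 - 254109)*(-1/380491) = -379365*(-1/380491) = 379365/380491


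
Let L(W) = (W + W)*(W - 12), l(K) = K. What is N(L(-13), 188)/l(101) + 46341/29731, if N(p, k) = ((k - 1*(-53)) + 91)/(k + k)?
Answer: 442429127/282266114 ≈ 1.5674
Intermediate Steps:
L(W) = 2*W*(-12 + W) (L(W) = (2*W)*(-12 + W) = 2*W*(-12 + W))
N(p, k) = (144 + k)/(2*k) (N(p, k) = ((k + 53) + 91)/((2*k)) = ((53 + k) + 91)*(1/(2*k)) = (144 + k)*(1/(2*k)) = (144 + k)/(2*k))
N(L(-13), 188)/l(101) + 46341/29731 = ((1/2)*(144 + 188)/188)/101 + 46341/29731 = ((1/2)*(1/188)*332)*(1/101) + 46341*(1/29731) = (83/94)*(1/101) + 46341/29731 = 83/9494 + 46341/29731 = 442429127/282266114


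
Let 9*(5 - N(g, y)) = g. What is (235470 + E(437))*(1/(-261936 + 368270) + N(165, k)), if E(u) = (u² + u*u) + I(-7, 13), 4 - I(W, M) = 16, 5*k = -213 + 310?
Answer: -1313002799186/159501 ≈ -8.2319e+6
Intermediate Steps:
k = 97/5 (k = (-213 + 310)/5 = (⅕)*97 = 97/5 ≈ 19.400)
I(W, M) = -12 (I(W, M) = 4 - 1*16 = 4 - 16 = -12)
N(g, y) = 5 - g/9
E(u) = -12 + 2*u² (E(u) = (u² + u*u) - 12 = (u² + u²) - 12 = 2*u² - 12 = -12 + 2*u²)
(235470 + E(437))*(1/(-261936 + 368270) + N(165, k)) = (235470 + (-12 + 2*437²))*(1/(-261936 + 368270) + (5 - ⅑*165)) = (235470 + (-12 + 2*190969))*(1/106334 + (5 - 55/3)) = (235470 + (-12 + 381938))*(1/106334 - 40/3) = (235470 + 381926)*(-4253357/319002) = 617396*(-4253357/319002) = -1313002799186/159501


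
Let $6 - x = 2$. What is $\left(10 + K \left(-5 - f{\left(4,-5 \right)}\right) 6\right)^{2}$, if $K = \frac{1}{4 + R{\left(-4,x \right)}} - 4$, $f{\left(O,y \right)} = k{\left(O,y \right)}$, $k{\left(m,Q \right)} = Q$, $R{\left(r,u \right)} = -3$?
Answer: $100$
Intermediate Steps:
$x = 4$ ($x = 6 - 2 = 4$)
$f{\left(O,y \right)} = y$
$K = -3$ ($K = \frac{1}{4 - 3} - 4 = 1^{-1} - 4 = 1 - 4 = -3$)
$\left(10 + K \left(-5 - f{\left(4,-5 \right)}\right) 6\right)^{2} = \left(10 + - 3 \left(-5 - -5\right) 6\right)^{2} = \left(10 + - 3 \left(-5 + 5\right) 6\right)^{2} = \left(10 + \left(-3\right) 0 \cdot 6\right)^{2} = \left(10 + 0 \cdot 6\right)^{2} = \left(10 + 0\right)^{2} = 10^{2} = 100$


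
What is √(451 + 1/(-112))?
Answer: √353577/28 ≈ 21.237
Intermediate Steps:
√(451 + 1/(-112)) = √(451 - 1/112) = √(50511/112) = √353577/28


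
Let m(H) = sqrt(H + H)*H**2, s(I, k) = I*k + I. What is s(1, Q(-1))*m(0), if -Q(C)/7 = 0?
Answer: 0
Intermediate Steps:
Q(C) = 0 (Q(C) = -7*0 = 0)
s(I, k) = I + I*k
m(H) = sqrt(2)*H**(5/2) (m(H) = sqrt(2*H)*H**2 = (sqrt(2)*sqrt(H))*H**2 = sqrt(2)*H**(5/2))
s(1, Q(-1))*m(0) = (1*(1 + 0))*(sqrt(2)*0**(5/2)) = (1*1)*(sqrt(2)*0) = 1*0 = 0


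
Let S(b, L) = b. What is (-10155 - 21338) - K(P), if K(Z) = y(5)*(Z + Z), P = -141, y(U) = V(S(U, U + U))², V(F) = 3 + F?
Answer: -13445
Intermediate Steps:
y(U) = (3 + U)²
K(Z) = 128*Z (K(Z) = (3 + 5)²*(Z + Z) = 8²*(2*Z) = 64*(2*Z) = 128*Z)
(-10155 - 21338) - K(P) = (-10155 - 21338) - 128*(-141) = -31493 - 1*(-18048) = -31493 + 18048 = -13445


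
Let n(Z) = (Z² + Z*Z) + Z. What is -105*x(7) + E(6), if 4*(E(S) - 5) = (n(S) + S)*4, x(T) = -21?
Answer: 2294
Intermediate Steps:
n(Z) = Z + 2*Z² (n(Z) = (Z² + Z²) + Z = 2*Z² + Z = Z + 2*Z²)
E(S) = 5 + S + S*(1 + 2*S) (E(S) = 5 + ((S*(1 + 2*S) + S)*4)/4 = 5 + ((S + S*(1 + 2*S))*4)/4 = 5 + (4*S + 4*S*(1 + 2*S))/4 = 5 + (S + S*(1 + 2*S)) = 5 + S + S*(1 + 2*S))
-105*x(7) + E(6) = -105*(-21) + (5 + 6 + 6*(1 + 2*6)) = 2205 + (5 + 6 + 6*(1 + 12)) = 2205 + (5 + 6 + 6*13) = 2205 + (5 + 6 + 78) = 2205 + 89 = 2294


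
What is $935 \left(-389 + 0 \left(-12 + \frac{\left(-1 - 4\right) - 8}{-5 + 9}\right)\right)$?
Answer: $-363715$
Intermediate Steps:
$935 \left(-389 + 0 \left(-12 + \frac{\left(-1 - 4\right) - 8}{-5 + 9}\right)\right) = 935 \left(-389 + 0 \left(-12 + \frac{-5 - 8}{4}\right)\right) = 935 \left(-389 + 0 \left(-12 - \frac{13}{4}\right)\right) = 935 \left(-389 + 0 \left(- \frac{61}{4}\right)\right) = 935 \left(-389 + 0\right) = 935 \left(-389\right) = -363715$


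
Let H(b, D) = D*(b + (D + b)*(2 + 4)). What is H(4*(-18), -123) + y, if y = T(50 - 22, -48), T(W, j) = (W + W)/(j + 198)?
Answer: 11457478/75 ≈ 1.5277e+5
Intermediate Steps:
H(b, D) = D*(6*D + 7*b) (H(b, D) = D*(b + (D + b)*6) = D*(b + (6*D + 6*b)) = D*(6*D + 7*b))
T(W, j) = 2*W/(198 + j) (T(W, j) = (2*W)/(198 + j) = 2*W/(198 + j))
y = 28/75 (y = 2*(50 - 22)/(198 - 48) = 2*28/150 = 2*28*(1/150) = 28/75 ≈ 0.37333)
H(4*(-18), -123) + y = -123*(6*(-123) + 7*(4*(-18))) + 28/75 = -123*(-738 + 7*(-72)) + 28/75 = -123*(-738 - 504) + 28/75 = -123*(-1242) + 28/75 = 152766 + 28/75 = 11457478/75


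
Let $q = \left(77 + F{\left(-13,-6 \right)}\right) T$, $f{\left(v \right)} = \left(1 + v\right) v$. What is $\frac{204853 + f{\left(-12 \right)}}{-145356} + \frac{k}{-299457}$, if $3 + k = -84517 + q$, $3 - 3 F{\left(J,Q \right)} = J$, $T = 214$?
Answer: $- \frac{51659779841}{43527871692} \approx -1.1868$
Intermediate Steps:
$F{\left(J,Q \right)} = 1 - \frac{J}{3}$
$f{\left(v \right)} = v \left(1 + v\right)$
$q = \frac{52858}{3}$ ($q = \left(77 + \left(1 - - \frac{13}{3}\right)\right) 214 = \left(77 + \left(1 + \frac{13}{3}\right)\right) 214 = \left(77 + \frac{16}{3}\right) 214 = \frac{247}{3} \cdot 214 = \frac{52858}{3} \approx 17619.0$)
$k = - \frac{200702}{3}$ ($k = -3 + \left(-84517 + \frac{52858}{3}\right) = -3 - \frac{200693}{3} = - \frac{200702}{3} \approx -66901.0$)
$\frac{204853 + f{\left(-12 \right)}}{-145356} + \frac{k}{-299457} = \frac{204853 - 12 \left(1 - 12\right)}{-145356} - \frac{200702}{3 \left(-299457\right)} = \left(204853 - -132\right) \left(- \frac{1}{145356}\right) - - \frac{200702}{898371} = \left(204853 + 132\right) \left(- \frac{1}{145356}\right) + \frac{200702}{898371} = 204985 \left(- \frac{1}{145356}\right) + \frac{200702}{898371} = - \frac{204985}{145356} + \frac{200702}{898371} = - \frac{51659779841}{43527871692}$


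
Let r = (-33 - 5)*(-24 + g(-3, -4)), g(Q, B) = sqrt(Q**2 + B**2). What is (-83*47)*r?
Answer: -2816522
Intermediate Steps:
g(Q, B) = sqrt(B**2 + Q**2)
r = 722 (r = (-33 - 5)*(-24 + sqrt((-4)**2 + (-3)**2)) = -38*(-24 + sqrt(16 + 9)) = -38*(-24 + sqrt(25)) = -38*(-24 + 5) = -38*(-19) = 722)
(-83*47)*r = -83*47*722 = -3901*722 = -2816522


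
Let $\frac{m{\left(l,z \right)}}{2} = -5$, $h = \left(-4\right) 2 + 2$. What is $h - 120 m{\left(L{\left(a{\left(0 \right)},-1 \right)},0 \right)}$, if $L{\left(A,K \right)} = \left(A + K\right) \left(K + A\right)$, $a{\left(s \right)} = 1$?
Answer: $1194$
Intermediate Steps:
$h = -6$ ($h = -8 + 2 = -6$)
$L{\left(A,K \right)} = \left(A + K\right)^{2}$ ($L{\left(A,K \right)} = \left(A + K\right) \left(A + K\right) = \left(A + K\right)^{2}$)
$m{\left(l,z \right)} = -10$ ($m{\left(l,z \right)} = 2 \left(-5\right) = -10$)
$h - 120 m{\left(L{\left(a{\left(0 \right)},-1 \right)},0 \right)} = -6 - -1200 = -6 + 1200 = 1194$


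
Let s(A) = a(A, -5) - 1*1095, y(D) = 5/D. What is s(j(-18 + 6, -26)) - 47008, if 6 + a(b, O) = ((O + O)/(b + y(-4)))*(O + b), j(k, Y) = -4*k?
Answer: -8998103/187 ≈ -48118.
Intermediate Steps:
a(b, O) = -6 + 2*O*(O + b)/(-5/4 + b) (a(b, O) = -6 + ((O + O)/(b + 5/(-4)))*(O + b) = -6 + ((2*O)/(b + 5*(-¼)))*(O + b) = -6 + ((2*O)/(b - 5/4))*(O + b) = -6 + ((2*O)/(-5/4 + b))*(O + b) = -6 + (2*O/(-5/4 + b))*(O + b) = -6 + 2*O*(O + b)/(-5/4 + b))
s(A) = -1095 + 2*(115 - 32*A)/(-5 + 4*A) (s(A) = 2*(15 - 12*A + 4*(-5)² + 4*(-5)*A)/(-5 + 4*A) - 1*1095 = 2*(15 - 12*A + 4*25 - 20*A)/(-5 + 4*A) - 1095 = 2*(15 - 12*A + 100 - 20*A)/(-5 + 4*A) - 1095 = 2*(115 - 32*A)/(-5 + 4*A) - 1095 = -1095 + 2*(115 - 32*A)/(-5 + 4*A))
s(j(-18 + 6, -26)) - 47008 = (5705 - (-17776)*(-18 + 6))/(-5 + 4*(-4*(-18 + 6))) - 47008 = (5705 - (-17776)*(-12))/(-5 + 4*(-4*(-12))) - 47008 = (5705 - 4444*48)/(-5 + 4*48) - 47008 = (5705 - 213312)/(-5 + 192) - 47008 = -207607/187 - 47008 = -8998103/187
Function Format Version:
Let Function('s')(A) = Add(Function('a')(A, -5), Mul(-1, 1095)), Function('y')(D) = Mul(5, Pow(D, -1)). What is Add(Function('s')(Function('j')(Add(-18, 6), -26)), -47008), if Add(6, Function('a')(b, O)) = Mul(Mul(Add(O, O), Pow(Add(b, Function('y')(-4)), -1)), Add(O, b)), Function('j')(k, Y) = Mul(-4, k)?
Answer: Rational(-8998103, 187) ≈ -48118.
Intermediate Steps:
Function('a')(b, O) = Add(-6, Mul(2, O, Pow(Add(Rational(-5, 4), b), -1), Add(O, b))) (Function('a')(b, O) = Add(-6, Mul(Mul(Add(O, O), Pow(Add(b, Mul(5, Pow(-4, -1))), -1)), Add(O, b))) = Add(-6, Mul(Mul(Mul(2, O), Pow(Add(b, Mul(5, Rational(-1, 4))), -1)), Add(O, b))) = Add(-6, Mul(Mul(Mul(2, O), Pow(Add(b, Rational(-5, 4)), -1)), Add(O, b))) = Add(-6, Mul(Mul(Mul(2, O), Pow(Add(Rational(-5, 4), b), -1)), Add(O, b))) = Add(-6, Mul(Mul(2, O, Pow(Add(Rational(-5, 4), b), -1)), Add(O, b))) = Add(-6, Mul(2, O, Pow(Add(Rational(-5, 4), b), -1), Add(O, b))))
Function('s')(A) = Add(-1095, Mul(2, Pow(Add(-5, Mul(4, A)), -1), Add(115, Mul(-32, A)))) (Function('s')(A) = Add(Mul(2, Pow(Add(-5, Mul(4, A)), -1), Add(15, Mul(-12, A), Mul(4, Pow(-5, 2)), Mul(4, -5, A))), Mul(-1, 1095)) = Add(Mul(2, Pow(Add(-5, Mul(4, A)), -1), Add(15, Mul(-12, A), Mul(4, 25), Mul(-20, A))), -1095) = Add(Mul(2, Pow(Add(-5, Mul(4, A)), -1), Add(15, Mul(-12, A), 100, Mul(-20, A))), -1095) = Add(Mul(2, Pow(Add(-5, Mul(4, A)), -1), Add(115, Mul(-32, A))), -1095) = Add(-1095, Mul(2, Pow(Add(-5, Mul(4, A)), -1), Add(115, Mul(-32, A)))))
Add(Function('s')(Function('j')(Add(-18, 6), -26)), -47008) = Add(Mul(Pow(Add(-5, Mul(4, Mul(-4, Add(-18, 6)))), -1), Add(5705, Mul(-4444, Mul(-4, Add(-18, 6))))), -47008) = Add(Mul(Pow(Add(-5, Mul(4, Mul(-4, -12))), -1), Add(5705, Mul(-4444, Mul(-4, -12)))), -47008) = Add(Mul(Pow(Add(-5, Mul(4, 48)), -1), Add(5705, Mul(-4444, 48))), -47008) = Add(Mul(Pow(Add(-5, 192), -1), Add(5705, -213312)), -47008) = Add(Mul(Pow(187, -1), -207607), -47008) = Add(Mul(Rational(1, 187), -207607), -47008) = Add(Rational(-207607, 187), -47008) = Rational(-8998103, 187)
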